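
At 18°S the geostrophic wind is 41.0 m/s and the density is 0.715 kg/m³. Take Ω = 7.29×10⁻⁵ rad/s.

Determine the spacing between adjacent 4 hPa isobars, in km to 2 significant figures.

300 km

Coriolis parameter at 18°S:
f = 2Ω sin φ = 2 × 7.29×10⁻⁵ × sin 18° = 4.51×10⁻⁵ s⁻¹
Geostrophic balance rearranged: |∂P/∂n| = f ρ V_g
|∂P/∂n| = 4.51×10⁻⁵ × 0.715 × 41.0 = 1.32×10⁻³ Pa/m
Isobar spacing: Δn = ΔP/|∂P/∂n| = 400 Pa / 1.32×10⁻³ Pa/m = 302852 m ≈ 300 km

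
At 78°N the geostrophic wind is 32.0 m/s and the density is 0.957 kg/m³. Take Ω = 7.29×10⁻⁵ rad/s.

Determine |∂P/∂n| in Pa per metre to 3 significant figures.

4.37×10⁻³ Pa/m

Coriolis parameter at 78°N:
f = 2Ω sin φ = 2 × 7.29×10⁻⁵ × sin 78° = 1.43×10⁻⁴ s⁻¹
Geostrophic balance rearranged: |∂P/∂n| = f ρ V_g
|∂P/∂n| = 1.43×10⁻⁴ × 0.957 × 32.0 = 4.37×10⁻³ Pa/m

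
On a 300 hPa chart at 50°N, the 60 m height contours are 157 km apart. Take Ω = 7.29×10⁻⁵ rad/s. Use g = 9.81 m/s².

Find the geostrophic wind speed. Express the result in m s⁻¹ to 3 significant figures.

33.6 m s⁻¹

Coriolis parameter at 50°N:
f = 2Ω sin φ = 2 × 7.29×10⁻⁵ × sin 50° = 1.12×10⁻⁴ s⁻¹
Height gradient: |∂Z/∂n| = 60 m / 157000 m = 3.82×10⁻⁴
On a pressure surface, geostrophic balance gives V_g = (g/f)|∂Z/∂n|:
V_g = 9.81 × 3.82×10⁻⁴ / 1.12×10⁻⁴ = 33.6 m/s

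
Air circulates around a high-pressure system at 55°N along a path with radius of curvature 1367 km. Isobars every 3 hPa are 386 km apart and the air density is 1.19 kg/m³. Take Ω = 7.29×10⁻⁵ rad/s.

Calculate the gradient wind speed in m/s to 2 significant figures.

Coriolis parameter at 55°N:
f = 2Ω sin φ = 2 × 7.29×10⁻⁵ × sin 55° = 1.19×10⁻⁴ s⁻¹
Pressure gradient: |∂P/∂n| = 300 Pa / 386000 m = 7.77×10⁻⁴ Pa/m
Geostrophic speed: V_g = |∂P/∂n|/(fρ) = 7.77×10⁻⁴/(1.19×10⁻⁴ × 1.19) = 5.47 m/s
Around a high, pressure-gradient force acts outward with centrifugal, so Coriolis balances both:
fV = (1/ρ)|∂P/∂n| + V²/R  →  V² − fR·V + fR·V_g = 0
With fR = 1.19×10⁻⁴ × 1367×10³ m = 163 m/s:
V = [fR − √((fR)² − 4 fR V_g)]/2 = [163 − √(163² − 4×163×5.47)]/2 = 5.67 m/s
Supergeostrophic (V > V_g = 5.47 m/s), as expected around a high.

5.7 m/s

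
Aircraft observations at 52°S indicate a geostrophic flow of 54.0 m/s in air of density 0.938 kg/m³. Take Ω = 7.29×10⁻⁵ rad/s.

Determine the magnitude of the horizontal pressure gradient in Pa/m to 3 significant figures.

Coriolis parameter at 52°S:
f = 2Ω sin φ = 2 × 7.29×10⁻⁵ × sin 52° = 1.15×10⁻⁴ s⁻¹
Geostrophic balance rearranged: |∂P/∂n| = f ρ V_g
|∂P/∂n| = 1.15×10⁻⁴ × 0.938 × 54.0 = 5.82×10⁻³ Pa/m

5.82×10⁻³ Pa/m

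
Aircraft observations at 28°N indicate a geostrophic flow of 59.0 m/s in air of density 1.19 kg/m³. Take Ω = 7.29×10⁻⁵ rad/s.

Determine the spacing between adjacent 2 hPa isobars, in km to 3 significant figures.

Coriolis parameter at 28°N:
f = 2Ω sin φ = 2 × 7.29×10⁻⁵ × sin 28° = 6.84×10⁻⁵ s⁻¹
Geostrophic balance rearranged: |∂P/∂n| = f ρ V_g
|∂P/∂n| = 6.84×10⁻⁵ × 1.19 × 59.0 = 4.81×10⁻³ Pa/m
Isobar spacing: Δn = ΔP/|∂P/∂n| = 200 Pa / 4.81×10⁻³ Pa/m = 41616 m ≈ 41.6 km

41.6 km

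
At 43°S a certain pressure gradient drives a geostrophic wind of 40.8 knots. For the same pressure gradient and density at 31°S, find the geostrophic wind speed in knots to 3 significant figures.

With the same pressure gradient and density, V_g ∝ 1/f ∝ 1/sin φ.
V₂ = V₁ · sin φ₁ / sin φ₂ = 40.8 × sin 43° / sin 31°
V₂ = 40.8 × 0.6820/0.5150 = 54.0 knots

54.0 knots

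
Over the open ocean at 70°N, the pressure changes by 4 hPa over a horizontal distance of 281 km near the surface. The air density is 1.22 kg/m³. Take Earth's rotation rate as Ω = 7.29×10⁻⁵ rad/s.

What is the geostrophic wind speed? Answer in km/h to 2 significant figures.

Coriolis parameter at 70°N:
f = 2Ω sin φ = 2 × 7.29×10⁻⁵ × sin 70° = 1.37×10⁻⁴ s⁻¹
Pressure gradient: |∂P/∂n| = 400 Pa / 281000 m = 1.42×10⁻³ Pa/m
Geostrophic balance (pressure-gradient force = Coriolis force):
V_g = (1/(fρ)) |∂P/∂n| = 1.42×10⁻³ / (1.37×10⁻⁴ × 1.22) = 8.52 m/s
Converting: 8.52 m/s × 3.6 = 31 km/h

31 km/h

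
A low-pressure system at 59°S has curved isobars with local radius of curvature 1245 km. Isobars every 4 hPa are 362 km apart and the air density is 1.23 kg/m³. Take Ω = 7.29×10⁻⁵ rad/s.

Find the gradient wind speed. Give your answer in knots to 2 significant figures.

Coriolis parameter at 59°S:
f = 2Ω sin φ = 2 × 7.29×10⁻⁵ × sin 59° = 1.25×10⁻⁴ s⁻¹
Pressure gradient: |∂P/∂n| = 400 Pa / 362000 m = 1.10×10⁻³ Pa/m
Geostrophic speed: V_g = |∂P/∂n|/(fρ) = 1.10×10⁻³/(1.25×10⁻⁴ × 1.23) = 7.19 m/s
Around a low, centrifugal force acts outward with Coriolis, so pressure-gradient force balances both:
(1/ρ)|∂P/∂n| = fV + V²/R  →  V² + fR·V − fR·V_g = 0
With fR = 1.25×10⁻⁴ × 1245×10³ m = 156 m/s:
V = [−fR + √((fR)² + 4 fR V_g)]/2 = [−156 + √(156² + 4×156×7.19)]/2 = 6.88 m/s
Subgeostrophic (V < V_g = 7.19 m/s), as expected around a low.
Converting: 6.88 m/s × 1.944 = 13 knots

13 knots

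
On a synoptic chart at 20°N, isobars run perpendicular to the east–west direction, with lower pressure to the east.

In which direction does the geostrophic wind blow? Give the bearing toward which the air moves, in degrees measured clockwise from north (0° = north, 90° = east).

180°

The pressure-gradient force points toward the east (bearing 090°).
Geostrophic balance: in the Northern Hemisphere the Coriolis force deflects motion to the right, so the geostrophic wind blows 90° to the right of the pressure-gradient force (low pressure on the left).
Rotating 090° by 90° clockwise gives 180° — the wind blows toward the south.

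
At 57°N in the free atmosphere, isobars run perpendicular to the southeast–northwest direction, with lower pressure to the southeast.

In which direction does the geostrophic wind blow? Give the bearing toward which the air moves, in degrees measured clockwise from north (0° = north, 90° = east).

The pressure-gradient force points toward the southeast (bearing 135°).
Geostrophic balance: in the Northern Hemisphere the Coriolis force deflects motion to the right, so the geostrophic wind blows 90° to the right of the pressure-gradient force (low pressure on the left).
Rotating 135° by 90° clockwise gives 225° — the wind blows toward the southwest.

225°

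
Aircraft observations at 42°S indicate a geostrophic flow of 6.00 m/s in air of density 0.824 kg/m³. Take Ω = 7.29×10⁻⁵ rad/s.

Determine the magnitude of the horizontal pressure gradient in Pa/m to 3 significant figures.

4.82×10⁻⁴ Pa/m

Coriolis parameter at 42°S:
f = 2Ω sin φ = 2 × 7.29×10⁻⁵ × sin 42° = 9.76×10⁻⁵ s⁻¹
Geostrophic balance rearranged: |∂P/∂n| = f ρ V_g
|∂P/∂n| = 9.76×10⁻⁵ × 0.824 × 6.00 = 4.82×10⁻⁴ Pa/m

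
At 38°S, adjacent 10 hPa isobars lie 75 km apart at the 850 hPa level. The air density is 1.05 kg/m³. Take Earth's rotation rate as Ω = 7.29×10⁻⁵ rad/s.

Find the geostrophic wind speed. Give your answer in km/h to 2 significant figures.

Coriolis parameter at 38°S:
f = 2Ω sin φ = 2 × 7.29×10⁻⁵ × sin 38° = 8.98×10⁻⁵ s⁻¹
Pressure gradient: |∂P/∂n| = 1000 Pa / 75000 m = 1.33×10⁻² Pa/m
Geostrophic balance (pressure-gradient force = Coriolis force):
V_g = (1/(fρ)) |∂P/∂n| = 1.33×10⁻² / (8.98×10⁻⁵ × 1.05) = 141 m/s
Converting: 141 m/s × 3.6 = 510 km/h

510 km/h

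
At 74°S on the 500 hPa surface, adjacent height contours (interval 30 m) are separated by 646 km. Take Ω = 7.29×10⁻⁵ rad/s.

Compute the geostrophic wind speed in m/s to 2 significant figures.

3.3 m/s

Coriolis parameter at 74°S:
f = 2Ω sin φ = 2 × 7.29×10⁻⁵ × sin 74° = 1.40×10⁻⁴ s⁻¹
Height gradient: |∂Z/∂n| = 30 m / 646000 m = 4.64×10⁻⁵
On a pressure surface, geostrophic balance gives V_g = (g/f)|∂Z/∂n|:
V_g = 9.81 × 4.64×10⁻⁵ / 1.40×10⁻⁴ = 3.25 m/s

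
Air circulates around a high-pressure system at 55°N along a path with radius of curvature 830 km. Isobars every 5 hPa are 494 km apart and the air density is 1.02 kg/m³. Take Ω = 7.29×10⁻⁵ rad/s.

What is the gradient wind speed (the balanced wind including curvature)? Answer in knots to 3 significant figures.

Coriolis parameter at 55°N:
f = 2Ω sin φ = 2 × 7.29×10⁻⁵ × sin 55° = 1.19×10⁻⁴ s⁻¹
Pressure gradient: |∂P/∂n| = 500 Pa / 494000 m = 1.01×10⁻³ Pa/m
Geostrophic speed: V_g = |∂P/∂n|/(fρ) = 1.01×10⁻³/(1.19×10⁻⁴ × 1.02) = 8.31 m/s
Around a high, pressure-gradient force acts outward with centrifugal, so Coriolis balances both:
fV = (1/ρ)|∂P/∂n| + V²/R  →  V² − fR·V + fR·V_g = 0
With fR = 1.19×10⁻⁴ × 830×10³ m = 99.1 m/s:
V = [fR − √((fR)² − 4 fR V_g)]/2 = [99.1 − √(99.1² − 4×99.1×8.31)]/2 = 9.15 m/s
Supergeostrophic (V > V_g = 8.31 m/s), as expected around a high.
Converting: 9.15 m/s × 1.944 = 17.8 knots

17.8 knots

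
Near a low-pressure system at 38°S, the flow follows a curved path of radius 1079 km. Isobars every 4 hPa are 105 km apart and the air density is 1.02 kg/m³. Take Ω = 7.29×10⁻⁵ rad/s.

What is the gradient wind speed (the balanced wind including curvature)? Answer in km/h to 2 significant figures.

Coriolis parameter at 38°S:
f = 2Ω sin φ = 2 × 7.29×10⁻⁵ × sin 38° = 8.98×10⁻⁵ s⁻¹
Pressure gradient: |∂P/∂n| = 400 Pa / 105000 m = 3.81×10⁻³ Pa/m
Geostrophic speed: V_g = |∂P/∂n|/(fρ) = 3.81×10⁻³/(8.98×10⁻⁵ × 1.02) = 41.6 m/s
Around a low, centrifugal force acts outward with Coriolis, so pressure-gradient force balances both:
(1/ρ)|∂P/∂n| = fV + V²/R  →  V² + fR·V − fR·V_g = 0
With fR = 8.98×10⁻⁵ × 1079×10³ m = 96.9 m/s:
V = [−fR + √((fR)² + 4 fR V_g)]/2 = [−96.9 + √(96.9² + 4×96.9×41.6)]/2 = 31.4 m/s
Subgeostrophic (V < V_g = 41.6 m/s), as expected around a low.
Converting: 31.4 m/s × 3.6 = 110 km/h

110 km/h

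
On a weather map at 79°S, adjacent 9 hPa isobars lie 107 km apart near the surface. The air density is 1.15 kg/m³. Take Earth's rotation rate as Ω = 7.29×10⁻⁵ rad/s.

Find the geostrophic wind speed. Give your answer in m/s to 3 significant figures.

51.1 m/s

Coriolis parameter at 79°S:
f = 2Ω sin φ = 2 × 7.29×10⁻⁵ × sin 79° = 1.43×10⁻⁴ s⁻¹
Pressure gradient: |∂P/∂n| = 900 Pa / 107000 m = 8.41×10⁻³ Pa/m
Geostrophic balance (pressure-gradient force = Coriolis force):
V_g = (1/(fρ)) |∂P/∂n| = 8.41×10⁻³ / (1.43×10⁻⁴ × 1.15) = 51.1 m/s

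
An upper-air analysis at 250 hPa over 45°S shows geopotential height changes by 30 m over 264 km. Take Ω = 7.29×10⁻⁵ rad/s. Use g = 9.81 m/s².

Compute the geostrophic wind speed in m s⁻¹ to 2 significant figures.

11 m s⁻¹

Coriolis parameter at 45°S:
f = 2Ω sin φ = 2 × 7.29×10⁻⁵ × sin 45° = 1.03×10⁻⁴ s⁻¹
Height gradient: |∂Z/∂n| = 30 m / 264000 m = 1.14×10⁻⁴
On a pressure surface, geostrophic balance gives V_g = (g/f)|∂Z/∂n|:
V_g = 9.81 × 1.14×10⁻⁴ / 1.03×10⁻⁴ = 10.8 m/s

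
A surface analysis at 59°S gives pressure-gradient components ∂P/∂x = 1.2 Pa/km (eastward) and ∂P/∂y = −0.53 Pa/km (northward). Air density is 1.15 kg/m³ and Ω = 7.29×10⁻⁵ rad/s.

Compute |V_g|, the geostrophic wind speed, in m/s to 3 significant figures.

Coriolis parameter at 59°S:
f = 2Ω sin φ = 2 × 7.29×10⁻⁵ × sin 59° = 1.25×10⁻⁴ s⁻¹
In the Southern Hemisphere f is negative: f = −1.25×10⁻⁴ s⁻¹.
Component geostrophic relations (x east, y north):
u_g = −(1/(fρ)) ∂P/∂y,  v_g = (1/(fρ)) ∂P/∂x
u_g = −(−0.53×10⁻³)/(−1.25×10⁻⁴ × 1.15) = −3.69 m/s;  v_g = (1.2×10⁻³)/(−1.25×10⁻⁴ × 1.15) = −8.35 m/s
|V_g| = √(u_g² + v_g²) = 9.13 m/s

9.13 m/s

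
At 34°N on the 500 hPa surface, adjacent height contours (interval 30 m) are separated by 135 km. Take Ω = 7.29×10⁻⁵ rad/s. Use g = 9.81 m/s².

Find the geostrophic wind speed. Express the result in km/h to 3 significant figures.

96.3 km/h

Coriolis parameter at 34°N:
f = 2Ω sin φ = 2 × 7.29×10⁻⁵ × sin 34° = 8.15×10⁻⁵ s⁻¹
Height gradient: |∂Z/∂n| = 30 m / 135000 m = 2.22×10⁻⁴
On a pressure surface, geostrophic balance gives V_g = (g/f)|∂Z/∂n|:
V_g = 9.81 × 2.22×10⁻⁴ / 8.15×10⁻⁵ = 26.7 m/s
Converting: 26.7 m/s × 3.6 = 96.3 km/h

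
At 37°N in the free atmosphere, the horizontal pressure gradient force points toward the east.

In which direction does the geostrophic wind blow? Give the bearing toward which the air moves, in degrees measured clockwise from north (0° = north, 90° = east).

180°

The pressure-gradient force points toward the east (bearing 090°).
Geostrophic balance: in the Northern Hemisphere the Coriolis force deflects motion to the right, so the geostrophic wind blows 90° to the right of the pressure-gradient force (low pressure on the left).
Rotating 090° by 90° clockwise gives 180° — the wind blows toward the south.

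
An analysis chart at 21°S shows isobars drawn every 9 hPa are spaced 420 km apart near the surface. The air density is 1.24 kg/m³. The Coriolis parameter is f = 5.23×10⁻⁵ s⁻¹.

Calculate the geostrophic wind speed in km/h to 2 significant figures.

120 km/h

Pressure gradient: |∂P/∂n| = 900 Pa / 420000 m = 2.14×10⁻³ Pa/m
Geostrophic balance (pressure-gradient force = Coriolis force):
V_g = (1/(fρ)) |∂P/∂n| = 2.14×10⁻³ / (5.23×10⁻⁵ × 1.24) = 33.0 m/s
Converting: 33.0 m/s × 3.6 = 120 km/h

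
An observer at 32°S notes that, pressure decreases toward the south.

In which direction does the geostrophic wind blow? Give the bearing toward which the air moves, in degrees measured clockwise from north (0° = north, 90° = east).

The pressure-gradient force points toward the south (bearing 180°).
Geostrophic balance: in the Southern Hemisphere the Coriolis force deflects motion to the left, so the geostrophic wind blows 90° to the left of the pressure-gradient force (low pressure on the right).
Rotating 180° by 90° counterclockwise gives 090° — the wind blows toward the east.

090°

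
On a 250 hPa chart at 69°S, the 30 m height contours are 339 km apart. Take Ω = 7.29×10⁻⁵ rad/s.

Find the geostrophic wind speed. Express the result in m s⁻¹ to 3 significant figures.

Coriolis parameter at 69°S:
f = 2Ω sin φ = 2 × 7.29×10⁻⁵ × sin 69° = 1.36×10⁻⁴ s⁻¹
Height gradient: |∂Z/∂n| = 30 m / 339000 m = 8.85×10⁻⁵
On a pressure surface, geostrophic balance gives V_g = (g/f)|∂Z/∂n|:
V_g = 9.81 × 8.85×10⁻⁵ / 1.36×10⁻⁴ = 6.38 m/s

6.38 m s⁻¹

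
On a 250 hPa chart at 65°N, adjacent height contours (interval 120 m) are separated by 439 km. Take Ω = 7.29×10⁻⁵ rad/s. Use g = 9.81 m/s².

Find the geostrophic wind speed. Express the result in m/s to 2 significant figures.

20 m/s

Coriolis parameter at 65°N:
f = 2Ω sin φ = 2 × 7.29×10⁻⁵ × sin 65° = 1.32×10⁻⁴ s⁻¹
Height gradient: |∂Z/∂n| = 120 m / 439000 m = 2.73×10⁻⁴
On a pressure surface, geostrophic balance gives V_g = (g/f)|∂Z/∂n|:
V_g = 9.81 × 2.73×10⁻⁴ / 1.32×10⁻⁴ = 20.3 m/s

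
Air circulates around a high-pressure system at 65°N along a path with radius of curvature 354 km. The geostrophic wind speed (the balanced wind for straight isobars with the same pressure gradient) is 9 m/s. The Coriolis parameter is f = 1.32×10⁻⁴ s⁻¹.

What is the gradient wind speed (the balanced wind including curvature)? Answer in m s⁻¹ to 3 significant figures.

Around a high, pressure-gradient force acts outward with centrifugal, so Coriolis balances both:
fV = (1/ρ)|∂P/∂n| + V²/R  →  V² − fR·V + fR·V_g = 0
With fR = 1.32×10⁻⁴ × 354×10³ m = 46.7 m/s:
V = [fR − √((fR)² − 4 fR V_g)]/2 = [46.7 − √(46.7² − 4×46.7×9)]/2 = 12.2 m/s
Supergeostrophic (V > V_g = 9 m/s), as expected around a high.

12.2 m s⁻¹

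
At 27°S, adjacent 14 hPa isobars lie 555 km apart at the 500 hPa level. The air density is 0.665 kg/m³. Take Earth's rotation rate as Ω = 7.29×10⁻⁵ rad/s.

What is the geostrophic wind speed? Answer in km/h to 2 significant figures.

210 km/h

Coriolis parameter at 27°S:
f = 2Ω sin φ = 2 × 7.29×10⁻⁵ × sin 27° = 6.62×10⁻⁵ s⁻¹
Pressure gradient: |∂P/∂n| = 1400 Pa / 555000 m = 2.52×10⁻³ Pa/m
Geostrophic balance (pressure-gradient force = Coriolis force):
V_g = (1/(fρ)) |∂P/∂n| = 2.52×10⁻³ / (6.62×10⁻⁵ × 0.665) = 57.3 m/s
Converting: 57.3 m/s × 3.6 = 210 km/h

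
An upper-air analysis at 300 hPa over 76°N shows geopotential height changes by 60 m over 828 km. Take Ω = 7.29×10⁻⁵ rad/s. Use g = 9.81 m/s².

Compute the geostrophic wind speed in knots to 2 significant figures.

9.8 knots

Coriolis parameter at 76°N:
f = 2Ω sin φ = 2 × 7.29×10⁻⁵ × sin 76° = 1.41×10⁻⁴ s⁻¹
Height gradient: |∂Z/∂n| = 60 m / 828000 m = 7.25×10⁻⁵
On a pressure surface, geostrophic balance gives V_g = (g/f)|∂Z/∂n|:
V_g = 9.81 × 7.25×10⁻⁵ / 1.41×10⁻⁴ = 5.02 m/s
Converting: 5.02 m/s × 1.944 = 9.8 knots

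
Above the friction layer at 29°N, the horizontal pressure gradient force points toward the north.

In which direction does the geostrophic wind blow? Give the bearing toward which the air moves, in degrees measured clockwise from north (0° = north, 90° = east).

090°

The pressure-gradient force points toward the north (bearing 000°).
Geostrophic balance: in the Northern Hemisphere the Coriolis force deflects motion to the right, so the geostrophic wind blows 90° to the right of the pressure-gradient force (low pressure on the left).
Rotating 000° by 90° clockwise gives 090° — the wind blows toward the east.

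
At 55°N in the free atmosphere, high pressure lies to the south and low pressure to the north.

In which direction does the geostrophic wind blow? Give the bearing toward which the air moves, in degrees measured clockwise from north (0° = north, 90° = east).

090°

The pressure-gradient force points toward the north (bearing 000°).
Geostrophic balance: in the Northern Hemisphere the Coriolis force deflects motion to the right, so the geostrophic wind blows 90° to the right of the pressure-gradient force (low pressure on the left).
Rotating 000° by 90° clockwise gives 090° — the wind blows toward the east.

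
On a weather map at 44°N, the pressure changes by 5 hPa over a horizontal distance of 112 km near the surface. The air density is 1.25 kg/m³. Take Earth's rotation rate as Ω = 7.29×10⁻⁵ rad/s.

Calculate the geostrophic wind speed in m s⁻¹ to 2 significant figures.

Coriolis parameter at 44°N:
f = 2Ω sin φ = 2 × 7.29×10⁻⁵ × sin 44° = 1.01×10⁻⁴ s⁻¹
Pressure gradient: |∂P/∂n| = 500 Pa / 112000 m = 4.46×10⁻³ Pa/m
Geostrophic balance (pressure-gradient force = Coriolis force):
V_g = (1/(fρ)) |∂P/∂n| = 4.46×10⁻³ / (1.01×10⁻⁴ × 1.25) = 35.3 m/s

35 m s⁻¹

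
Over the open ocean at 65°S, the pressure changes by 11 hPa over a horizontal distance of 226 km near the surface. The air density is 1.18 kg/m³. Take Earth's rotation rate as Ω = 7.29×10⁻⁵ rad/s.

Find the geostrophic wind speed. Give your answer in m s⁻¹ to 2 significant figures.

Coriolis parameter at 65°S:
f = 2Ω sin φ = 2 × 7.29×10⁻⁵ × sin 65° = 1.32×10⁻⁴ s⁻¹
Pressure gradient: |∂P/∂n| = 1100 Pa / 226000 m = 4.87×10⁻³ Pa/m
Geostrophic balance (pressure-gradient force = Coriolis force):
V_g = (1/(fρ)) |∂P/∂n| = 4.87×10⁻³ / (1.32×10⁻⁴ × 1.18) = 31.2 m/s

31 m s⁻¹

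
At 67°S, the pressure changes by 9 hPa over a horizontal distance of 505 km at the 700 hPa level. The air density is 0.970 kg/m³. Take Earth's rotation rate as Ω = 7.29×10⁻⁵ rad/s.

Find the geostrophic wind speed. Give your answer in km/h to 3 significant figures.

49.3 km/h

Coriolis parameter at 67°S:
f = 2Ω sin φ = 2 × 7.29×10⁻⁵ × sin 67° = 1.34×10⁻⁴ s⁻¹
Pressure gradient: |∂P/∂n| = 900 Pa / 505000 m = 1.78×10⁻³ Pa/m
Geostrophic balance (pressure-gradient force = Coriolis force):
V_g = (1/(fρ)) |∂P/∂n| = 1.78×10⁻³ / (1.34×10⁻⁴ × 0.970) = 13.7 m/s
Converting: 13.7 m/s × 3.6 = 49.3 km/h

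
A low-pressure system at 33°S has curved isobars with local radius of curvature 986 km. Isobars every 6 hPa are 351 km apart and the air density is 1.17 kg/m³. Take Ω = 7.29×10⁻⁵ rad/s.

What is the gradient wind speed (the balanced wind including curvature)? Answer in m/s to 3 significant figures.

Coriolis parameter at 33°S:
f = 2Ω sin φ = 2 × 7.29×10⁻⁵ × sin 33° = 7.94×10⁻⁵ s⁻¹
Pressure gradient: |∂P/∂n| = 600 Pa / 351000 m = 1.71×10⁻³ Pa/m
Geostrophic speed: V_g = |∂P/∂n|/(fρ) = 1.71×10⁻³/(7.94×10⁻⁵ × 1.17) = 18.4 m/s
Around a low, centrifugal force acts outward with Coriolis, so pressure-gradient force balances both:
(1/ρ)|∂P/∂n| = fV + V²/R  →  V² + fR·V − fR·V_g = 0
With fR = 7.94×10⁻⁵ × 986×10³ m = 78.3 m/s:
V = [−fR + √((fR)² + 4 fR V_g)]/2 = [−78.3 + √(78.3² + 4×78.3×18.4)]/2 = 15.4 m/s
Subgeostrophic (V < V_g = 18.4 m/s), as expected around a low.

15.4 m/s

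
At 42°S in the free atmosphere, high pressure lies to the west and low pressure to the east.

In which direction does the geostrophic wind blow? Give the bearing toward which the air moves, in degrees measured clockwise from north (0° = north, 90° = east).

000°

The pressure-gradient force points toward the east (bearing 090°).
Geostrophic balance: in the Southern Hemisphere the Coriolis force deflects motion to the left, so the geostrophic wind blows 90° to the left of the pressure-gradient force (low pressure on the right).
Rotating 090° by 90° counterclockwise gives 000° — the wind blows toward the north.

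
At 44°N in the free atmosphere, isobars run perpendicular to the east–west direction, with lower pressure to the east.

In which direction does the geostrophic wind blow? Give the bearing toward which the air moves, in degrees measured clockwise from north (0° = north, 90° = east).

The pressure-gradient force points toward the east (bearing 090°).
Geostrophic balance: in the Northern Hemisphere the Coriolis force deflects motion to the right, so the geostrophic wind blows 90° to the right of the pressure-gradient force (low pressure on the left).
Rotating 090° by 90° clockwise gives 180° — the wind blows toward the south.

180°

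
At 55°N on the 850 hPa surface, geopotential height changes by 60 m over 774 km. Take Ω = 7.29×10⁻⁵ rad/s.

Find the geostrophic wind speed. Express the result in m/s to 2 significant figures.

Coriolis parameter at 55°N:
f = 2Ω sin φ = 2 × 7.29×10⁻⁵ × sin 55° = 1.19×10⁻⁴ s⁻¹
Height gradient: |∂Z/∂n| = 60 m / 774000 m = 7.75×10⁻⁵
On a pressure surface, geostrophic balance gives V_g = (g/f)|∂Z/∂n|:
V_g = 9.81 × 7.75×10⁻⁵ / 1.19×10⁻⁴ = 6.37 m/s

6.4 m/s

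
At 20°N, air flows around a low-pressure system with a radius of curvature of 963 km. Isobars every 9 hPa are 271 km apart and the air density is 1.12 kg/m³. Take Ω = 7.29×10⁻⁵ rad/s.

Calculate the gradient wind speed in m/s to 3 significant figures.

Coriolis parameter at 20°N:
f = 2Ω sin φ = 2 × 7.29×10⁻⁵ × sin 20° = 4.99×10⁻⁵ s⁻¹
Pressure gradient: |∂P/∂n| = 900 Pa / 271000 m = 3.32×10⁻³ Pa/m
Geostrophic speed: V_g = |∂P/∂n|/(fρ) = 3.32×10⁻³/(4.99×10⁻⁵ × 1.12) = 59.5 m/s
Around a low, centrifugal force acts outward with Coriolis, so pressure-gradient force balances both:
(1/ρ)|∂P/∂n| = fV + V²/R  →  V² + fR·V − fR·V_g = 0
With fR = 4.99×10⁻⁵ × 963×10³ m = 48.0 m/s:
V = [−fR + √((fR)² + 4 fR V_g)]/2 = [−48.0 + √(48.0² + 4×48.0×59.5)]/2 = 34.6 m/s
Subgeostrophic (V < V_g = 59.5 m/s), as expected around a low.

34.6 m/s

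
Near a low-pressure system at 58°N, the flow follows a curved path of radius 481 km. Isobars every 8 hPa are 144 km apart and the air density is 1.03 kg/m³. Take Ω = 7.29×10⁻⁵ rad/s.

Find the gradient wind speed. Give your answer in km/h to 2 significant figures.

110 km/h

Coriolis parameter at 58°N:
f = 2Ω sin φ = 2 × 7.29×10⁻⁵ × sin 58° = 1.24×10⁻⁴ s⁻¹
Pressure gradient: |∂P/∂n| = 800 Pa / 144000 m = 5.56×10⁻³ Pa/m
Geostrophic speed: V_g = |∂P/∂n|/(fρ) = 5.56×10⁻³/(1.24×10⁻⁴ × 1.03) = 43.6 m/s
Around a low, centrifugal force acts outward with Coriolis, so pressure-gradient force balances both:
(1/ρ)|∂P/∂n| = fV + V²/R  →  V² + fR·V − fR·V_g = 0
With fR = 1.24×10⁻⁴ × 481×10³ m = 59.5 m/s:
V = [−fR + √((fR)² + 4 fR V_g)]/2 = [−59.5 + √(59.5² + 4×59.5×43.6)]/2 = 29.2 m/s
Subgeostrophic (V < V_g = 43.6 m/s), as expected around a low.
Converting: 29.2 m/s × 3.6 = 110 km/h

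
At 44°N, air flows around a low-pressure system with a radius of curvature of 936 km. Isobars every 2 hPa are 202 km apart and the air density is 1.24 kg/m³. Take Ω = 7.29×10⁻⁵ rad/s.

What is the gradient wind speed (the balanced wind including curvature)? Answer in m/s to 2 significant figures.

Coriolis parameter at 44°N:
f = 2Ω sin φ = 2 × 7.29×10⁻⁵ × sin 44° = 1.01×10⁻⁴ s⁻¹
Pressure gradient: |∂P/∂n| = 200 Pa / 202000 m = 9.90×10⁻⁴ Pa/m
Geostrophic speed: V_g = |∂P/∂n|/(fρ) = 9.90×10⁻⁴/(1.01×10⁻⁴ × 1.24) = 7.88 m/s
Around a low, centrifugal force acts outward with Coriolis, so pressure-gradient force balances both:
(1/ρ)|∂P/∂n| = fV + V²/R  →  V² + fR·V − fR·V_g = 0
With fR = 1.01×10⁻⁴ × 936×10³ m = 94.8 m/s:
V = [−fR + √((fR)² + 4 fR V_g)]/2 = [−94.8 + √(94.8² + 4×94.8×7.88)]/2 = 7.32 m/s
Subgeostrophic (V < V_g = 7.88 m/s), as expected around a low.

7.3 m/s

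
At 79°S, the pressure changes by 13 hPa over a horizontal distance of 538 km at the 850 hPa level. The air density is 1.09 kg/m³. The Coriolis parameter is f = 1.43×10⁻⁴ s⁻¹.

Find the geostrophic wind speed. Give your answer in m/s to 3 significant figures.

Pressure gradient: |∂P/∂n| = 1300 Pa / 538000 m = 2.42×10⁻³ Pa/m
Geostrophic balance (pressure-gradient force = Coriolis force):
V_g = (1/(fρ)) |∂P/∂n| = 2.42×10⁻³ / (1.43×10⁻⁴ × 1.09) = 15.5 m/s

15.5 m/s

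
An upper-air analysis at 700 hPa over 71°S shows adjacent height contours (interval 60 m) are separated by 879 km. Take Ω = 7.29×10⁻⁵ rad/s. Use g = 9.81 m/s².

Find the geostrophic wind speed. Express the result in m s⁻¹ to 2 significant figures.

Coriolis parameter at 71°S:
f = 2Ω sin φ = 2 × 7.29×10⁻⁵ × sin 71° = 1.38×10⁻⁴ s⁻¹
Height gradient: |∂Z/∂n| = 60 m / 879000 m = 6.83×10⁻⁵
On a pressure surface, geostrophic balance gives V_g = (g/f)|∂Z/∂n|:
V_g = 9.81 × 6.83×10⁻⁵ / 1.38×10⁻⁴ = 4.86 m/s

4.9 m s⁻¹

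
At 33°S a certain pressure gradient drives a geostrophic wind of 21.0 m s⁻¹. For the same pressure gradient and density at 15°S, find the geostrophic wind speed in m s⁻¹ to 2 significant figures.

With the same pressure gradient and density, V_g ∝ 1/f ∝ 1/sin φ.
V₂ = V₁ · sin φ₁ / sin φ₂ = 21.0 × sin 33° / sin 15°
V₂ = 21.0 × 0.5446/0.2588 = 44 m s⁻¹

44 m s⁻¹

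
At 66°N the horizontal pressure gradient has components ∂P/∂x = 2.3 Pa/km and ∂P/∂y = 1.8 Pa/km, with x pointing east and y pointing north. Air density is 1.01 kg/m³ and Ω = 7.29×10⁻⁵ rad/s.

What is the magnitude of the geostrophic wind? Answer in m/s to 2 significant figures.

Coriolis parameter at 66°N:
f = 2Ω sin φ = 2 × 7.29×10⁻⁵ × sin 66° = 1.33×10⁻⁴ s⁻¹
Component geostrophic relations (x east, y north):
u_g = −(1/(fρ)) ∂P/∂y,  v_g = (1/(fρ)) ∂P/∂x
u_g = −(1.8×10⁻³)/(1.33×10⁻⁴ × 1.01) = −13.4 m/s;  v_g = (2.3×10⁻³)/(1.33×10⁻⁴ × 1.01) = 17.1 m/s
|V_g| = √(u_g² + v_g²) = 21.7 m/s

22 m/s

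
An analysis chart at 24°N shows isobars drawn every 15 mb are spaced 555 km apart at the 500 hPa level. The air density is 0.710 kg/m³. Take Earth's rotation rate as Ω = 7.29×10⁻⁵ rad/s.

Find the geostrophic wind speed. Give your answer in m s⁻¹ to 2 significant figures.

64 m s⁻¹

Coriolis parameter at 24°N:
f = 2Ω sin φ = 2 × 7.29×10⁻⁵ × sin 24° = 5.93×10⁻⁵ s⁻¹
Pressure gradient: |∂P/∂n| = 1500 Pa / 555000 m = 2.70×10⁻³ Pa/m
Geostrophic balance (pressure-gradient force = Coriolis force):
V_g = (1/(fρ)) |∂P/∂n| = 2.70×10⁻³ / (5.93×10⁻⁵ × 0.710) = 64.2 m/s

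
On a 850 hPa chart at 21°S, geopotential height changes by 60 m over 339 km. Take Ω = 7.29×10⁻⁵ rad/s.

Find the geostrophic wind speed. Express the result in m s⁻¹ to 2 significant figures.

33 m s⁻¹

Coriolis parameter at 21°S:
f = 2Ω sin φ = 2 × 7.29×10⁻⁵ × sin 21° = 5.23×10⁻⁵ s⁻¹
Height gradient: |∂Z/∂n| = 60 m / 339000 m = 1.77×10⁻⁴
On a pressure surface, geostrophic balance gives V_g = (g/f)|∂Z/∂n|:
V_g = 9.81 × 1.77×10⁻⁴ / 5.23×10⁻⁵ = 33.2 m/s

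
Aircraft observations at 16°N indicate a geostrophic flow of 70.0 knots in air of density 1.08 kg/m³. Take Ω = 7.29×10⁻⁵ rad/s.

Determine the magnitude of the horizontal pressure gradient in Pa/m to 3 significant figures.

1.56×10⁻³ Pa/m

Coriolis parameter at 16°N:
f = 2Ω sin φ = 2 × 7.29×10⁻⁵ × sin 16° = 4.02×10⁻⁵ s⁻¹
Wind speed in SI: 70.0 knots = 36.0 m/s
Geostrophic balance rearranged: |∂P/∂n| = f ρ V_g
|∂P/∂n| = 4.02×10⁻⁵ × 1.08 × 36.0 = 1.56×10⁻³ Pa/m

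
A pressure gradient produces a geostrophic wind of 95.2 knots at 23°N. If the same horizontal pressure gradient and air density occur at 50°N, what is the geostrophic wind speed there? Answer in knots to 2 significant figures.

49 knots

With the same pressure gradient and density, V_g ∝ 1/f ∝ 1/sin φ.
V₂ = V₁ · sin φ₁ / sin φ₂ = 95.2 × sin 23° / sin 50°
V₂ = 95.2 × 0.3907/0.7660 = 49 knots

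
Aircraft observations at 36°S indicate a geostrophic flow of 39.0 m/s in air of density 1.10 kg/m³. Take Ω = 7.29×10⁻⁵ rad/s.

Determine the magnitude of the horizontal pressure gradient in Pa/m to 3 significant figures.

Coriolis parameter at 36°S:
f = 2Ω sin φ = 2 × 7.29×10⁻⁵ × sin 36° = 8.57×10⁻⁵ s⁻¹
Geostrophic balance rearranged: |∂P/∂n| = f ρ V_g
|∂P/∂n| = 8.57×10⁻⁵ × 1.10 × 39.0 = 3.68×10⁻³ Pa/m

3.68×10⁻³ Pa/m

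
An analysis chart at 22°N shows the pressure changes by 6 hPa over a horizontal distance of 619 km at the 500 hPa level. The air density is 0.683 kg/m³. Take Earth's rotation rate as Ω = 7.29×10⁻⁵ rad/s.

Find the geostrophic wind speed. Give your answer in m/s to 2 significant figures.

Coriolis parameter at 22°N:
f = 2Ω sin φ = 2 × 7.29×10⁻⁵ × sin 22° = 5.46×10⁻⁵ s⁻¹
Pressure gradient: |∂P/∂n| = 600 Pa / 619000 m = 9.69×10⁻⁴ Pa/m
Geostrophic balance (pressure-gradient force = Coriolis force):
V_g = (1/(fρ)) |∂P/∂n| = 9.69×10⁻⁴ / (5.46×10⁻⁵ × 0.683) = 26.0 m/s

26 m/s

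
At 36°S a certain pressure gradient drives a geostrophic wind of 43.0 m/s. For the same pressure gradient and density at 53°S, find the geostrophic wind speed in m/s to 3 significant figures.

With the same pressure gradient and density, V_g ∝ 1/f ∝ 1/sin φ.
V₂ = V₁ · sin φ₁ / sin φ₂ = 43.0 × sin 36° / sin 53°
V₂ = 43.0 × 0.5878/0.7986 = 31.6 m/s

31.6 m/s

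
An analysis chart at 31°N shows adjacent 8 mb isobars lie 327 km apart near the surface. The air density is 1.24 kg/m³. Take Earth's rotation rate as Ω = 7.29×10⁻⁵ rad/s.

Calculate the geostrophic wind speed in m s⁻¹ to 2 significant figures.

26 m s⁻¹

Coriolis parameter at 31°N:
f = 2Ω sin φ = 2 × 7.29×10⁻⁵ × sin 31° = 7.51×10⁻⁵ s⁻¹
Pressure gradient: |∂P/∂n| = 800 Pa / 327000 m = 2.45×10⁻³ Pa/m
Geostrophic balance (pressure-gradient force = Coriolis force):
V_g = (1/(fρ)) |∂P/∂n| = 2.45×10⁻³ / (7.51×10⁻⁵ × 1.24) = 26.3 m/s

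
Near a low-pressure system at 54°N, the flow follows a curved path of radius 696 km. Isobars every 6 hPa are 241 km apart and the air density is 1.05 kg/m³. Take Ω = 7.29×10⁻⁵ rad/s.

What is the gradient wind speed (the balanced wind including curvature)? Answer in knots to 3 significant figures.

32.5 knots

Coriolis parameter at 54°N:
f = 2Ω sin φ = 2 × 7.29×10⁻⁵ × sin 54° = 1.18×10⁻⁴ s⁻¹
Pressure gradient: |∂P/∂n| = 600 Pa / 241000 m = 2.49×10⁻³ Pa/m
Geostrophic speed: V_g = |∂P/∂n|/(fρ) = 2.49×10⁻³/(1.18×10⁻⁴ × 1.05) = 20.1 m/s
Around a low, centrifugal force acts outward with Coriolis, so pressure-gradient force balances both:
(1/ρ)|∂P/∂n| = fV + V²/R  →  V² + fR·V − fR·V_g = 0
With fR = 1.18×10⁻⁴ × 696×10³ m = 82.1 m/s:
V = [−fR + √((fR)² + 4 fR V_g)]/2 = [−82.1 + √(82.1² + 4×82.1×20.1)]/2 = 16.7 m/s
Subgeostrophic (V < V_g = 20.1 m/s), as expected around a low.
Converting: 16.7 m/s × 1.944 = 32.5 knots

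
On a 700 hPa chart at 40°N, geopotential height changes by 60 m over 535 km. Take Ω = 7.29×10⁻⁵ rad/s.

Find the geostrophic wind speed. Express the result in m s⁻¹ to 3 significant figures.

Coriolis parameter at 40°N:
f = 2Ω sin φ = 2 × 7.29×10⁻⁵ × sin 40° = 9.37×10⁻⁵ s⁻¹
Height gradient: |∂Z/∂n| = 60 m / 535000 m = 1.12×10⁻⁴
On a pressure surface, geostrophic balance gives V_g = (g/f)|∂Z/∂n|:
V_g = 9.81 × 1.12×10⁻⁴ / 9.37×10⁻⁵ = 11.7 m/s

11.7 m s⁻¹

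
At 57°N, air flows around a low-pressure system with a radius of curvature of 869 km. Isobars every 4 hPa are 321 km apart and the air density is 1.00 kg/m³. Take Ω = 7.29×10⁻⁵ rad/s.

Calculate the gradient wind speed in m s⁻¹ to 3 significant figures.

9.37 m s⁻¹

Coriolis parameter at 57°N:
f = 2Ω sin φ = 2 × 7.29×10⁻⁵ × sin 57° = 1.22×10⁻⁴ s⁻¹
Pressure gradient: |∂P/∂n| = 400 Pa / 321000 m = 1.25×10⁻³ Pa/m
Geostrophic speed: V_g = |∂P/∂n|/(fρ) = 1.25×10⁻³/(1.22×10⁻⁴ × 1.00) = 10.2 m/s
Around a low, centrifugal force acts outward with Coriolis, so pressure-gradient force balances both:
(1/ρ)|∂P/∂n| = fV + V²/R  →  V² + fR·V − fR·V_g = 0
With fR = 1.22×10⁻⁴ × 869×10³ m = 106 m/s:
V = [−fR + √((fR)² + 4 fR V_g)]/2 = [−106 + √(106² + 4×106×10.2)]/2 = 9.37 m/s
Subgeostrophic (V < V_g = 10.2 m/s), as expected around a low.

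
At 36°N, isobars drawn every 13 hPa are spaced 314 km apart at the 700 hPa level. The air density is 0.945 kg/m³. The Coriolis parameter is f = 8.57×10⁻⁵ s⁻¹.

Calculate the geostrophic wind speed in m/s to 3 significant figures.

51.1 m/s

Pressure gradient: |∂P/∂n| = 1300 Pa / 314000 m = 4.14×10⁻³ Pa/m
Geostrophic balance (pressure-gradient force = Coriolis force):
V_g = (1/(fρ)) |∂P/∂n| = 4.14×10⁻³ / (8.57×10⁻⁵ × 0.945) = 51.1 m/s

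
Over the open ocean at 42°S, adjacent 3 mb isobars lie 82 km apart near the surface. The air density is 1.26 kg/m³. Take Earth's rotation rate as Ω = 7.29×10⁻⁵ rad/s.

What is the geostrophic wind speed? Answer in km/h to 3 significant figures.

107 km/h

Coriolis parameter at 42°S:
f = 2Ω sin φ = 2 × 7.29×10⁻⁵ × sin 42° = 9.76×10⁻⁵ s⁻¹
Pressure gradient: |∂P/∂n| = 300 Pa / 82000 m = 3.66×10⁻³ Pa/m
Geostrophic balance (pressure-gradient force = Coriolis force):
V_g = (1/(fρ)) |∂P/∂n| = 3.66×10⁻³ / (9.76×10⁻⁵ × 1.26) = 29.8 m/s
Converting: 29.8 m/s × 3.6 = 107 km/h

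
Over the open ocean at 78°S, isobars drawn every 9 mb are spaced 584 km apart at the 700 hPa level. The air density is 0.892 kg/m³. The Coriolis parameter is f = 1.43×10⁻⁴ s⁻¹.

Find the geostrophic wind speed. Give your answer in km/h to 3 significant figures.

Pressure gradient: |∂P/∂n| = 900 Pa / 584000 m = 1.54×10⁻³ Pa/m
Geostrophic balance (pressure-gradient force = Coriolis force):
V_g = (1/(fρ)) |∂P/∂n| = 1.54×10⁻³ / (1.43×10⁻⁴ × 0.892) = 12.1 m/s
Converting: 12.1 m/s × 3.6 = 43.5 km/h

43.5 km/h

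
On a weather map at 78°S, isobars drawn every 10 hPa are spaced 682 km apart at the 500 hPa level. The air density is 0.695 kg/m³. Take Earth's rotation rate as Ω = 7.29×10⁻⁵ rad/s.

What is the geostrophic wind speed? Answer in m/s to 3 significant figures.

14.8 m/s

Coriolis parameter at 78°S:
f = 2Ω sin φ = 2 × 7.29×10⁻⁵ × sin 78° = 1.43×10⁻⁴ s⁻¹
Pressure gradient: |∂P/∂n| = 1000 Pa / 682000 m = 1.47×10⁻³ Pa/m
Geostrophic balance (pressure-gradient force = Coriolis force):
V_g = (1/(fρ)) |∂P/∂n| = 1.47×10⁻³ / (1.43×10⁻⁴ × 0.695) = 14.8 m/s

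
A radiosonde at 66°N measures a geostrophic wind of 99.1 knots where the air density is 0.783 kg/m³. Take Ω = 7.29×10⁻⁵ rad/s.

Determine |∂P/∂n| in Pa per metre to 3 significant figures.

5.32×10⁻³ Pa/m

Coriolis parameter at 66°N:
f = 2Ω sin φ = 2 × 7.29×10⁻⁵ × sin 66° = 1.33×10⁻⁴ s⁻¹
Wind speed in SI: 99.1 knots = 51.0 m/s
Geostrophic balance rearranged: |∂P/∂n| = f ρ V_g
|∂P/∂n| = 1.33×10⁻⁴ × 0.783 × 51.0 = 5.32×10⁻³ Pa/m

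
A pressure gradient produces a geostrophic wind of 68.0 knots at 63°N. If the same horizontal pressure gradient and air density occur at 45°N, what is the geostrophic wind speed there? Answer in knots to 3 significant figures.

With the same pressure gradient and density, V_g ∝ 1/f ∝ 1/sin φ.
V₂ = V₁ · sin φ₁ / sin φ₂ = 68.0 × sin 63° / sin 45°
V₂ = 68.0 × 0.8910/0.7071 = 85.7 knots

85.7 knots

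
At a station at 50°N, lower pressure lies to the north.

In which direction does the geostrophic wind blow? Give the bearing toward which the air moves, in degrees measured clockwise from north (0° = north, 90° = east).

The pressure-gradient force points toward the north (bearing 000°).
Geostrophic balance: in the Northern Hemisphere the Coriolis force deflects motion to the right, so the geostrophic wind blows 90° to the right of the pressure-gradient force (low pressure on the left).
Rotating 000° by 90° clockwise gives 090° — the wind blows toward the east.

090°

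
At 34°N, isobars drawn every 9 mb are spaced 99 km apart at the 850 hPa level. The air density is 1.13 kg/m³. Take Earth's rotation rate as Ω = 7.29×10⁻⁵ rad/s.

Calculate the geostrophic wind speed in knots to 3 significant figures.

192 knots

Coriolis parameter at 34°N:
f = 2Ω sin φ = 2 × 7.29×10⁻⁵ × sin 34° = 8.15×10⁻⁵ s⁻¹
Pressure gradient: |∂P/∂n| = 900 Pa / 99000 m = 9.09×10⁻³ Pa/m
Geostrophic balance (pressure-gradient force = Coriolis force):
V_g = (1/(fρ)) |∂P/∂n| = 9.09×10⁻³ / (8.15×10⁻⁵ × 1.13) = 98.7 m/s
Converting: 98.7 m/s × 1.944 = 192 knots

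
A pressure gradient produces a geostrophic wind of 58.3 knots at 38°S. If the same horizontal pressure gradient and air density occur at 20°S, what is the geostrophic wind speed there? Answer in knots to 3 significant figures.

With the same pressure gradient and density, V_g ∝ 1/f ∝ 1/sin φ.
V₂ = V₁ · sin φ₁ / sin φ₂ = 58.3 × sin 38° / sin 20°
V₂ = 58.3 × 0.6157/0.3420 = 105 knots

105 knots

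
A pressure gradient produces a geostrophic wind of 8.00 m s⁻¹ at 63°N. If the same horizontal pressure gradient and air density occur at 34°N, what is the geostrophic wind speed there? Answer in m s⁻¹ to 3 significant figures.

With the same pressure gradient and density, V_g ∝ 1/f ∝ 1/sin φ.
V₂ = V₁ · sin φ₁ / sin φ₂ = 8.00 × sin 63° / sin 34°
V₂ = 8.00 × 0.8910/0.5592 = 12.7 m s⁻¹

12.7 m s⁻¹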